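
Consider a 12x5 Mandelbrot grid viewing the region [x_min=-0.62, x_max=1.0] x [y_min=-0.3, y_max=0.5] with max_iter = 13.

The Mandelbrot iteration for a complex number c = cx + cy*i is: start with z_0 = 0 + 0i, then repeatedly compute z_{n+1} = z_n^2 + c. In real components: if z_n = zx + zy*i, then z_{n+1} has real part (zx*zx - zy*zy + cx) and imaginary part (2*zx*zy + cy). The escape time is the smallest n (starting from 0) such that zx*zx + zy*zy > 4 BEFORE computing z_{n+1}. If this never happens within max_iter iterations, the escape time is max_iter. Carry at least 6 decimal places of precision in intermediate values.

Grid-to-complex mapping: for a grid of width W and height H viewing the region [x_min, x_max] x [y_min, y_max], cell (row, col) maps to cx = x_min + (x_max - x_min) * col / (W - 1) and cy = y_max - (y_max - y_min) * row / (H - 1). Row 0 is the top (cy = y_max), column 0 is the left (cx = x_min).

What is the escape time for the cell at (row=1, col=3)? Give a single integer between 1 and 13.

Answer: 13

Derivation:
z_0 = 0 + 0i, c = -0.1782 + 0.3000i
Iter 1: z = -0.1782 + 0.3000i, |z|^2 = 0.1217
Iter 2: z = -0.2364 + 0.1931i, |z|^2 = 0.0932
Iter 3: z = -0.1596 + 0.2087i, |z|^2 = 0.0690
Iter 4: z = -0.1963 + 0.2334i, |z|^2 = 0.0930
Iter 5: z = -0.1941 + 0.2084i, |z|^2 = 0.0811
Iter 6: z = -0.1839 + 0.2191i, |z|^2 = 0.0818
Iter 7: z = -0.1924 + 0.2194i, |z|^2 = 0.0851
Iter 8: z = -0.1893 + 0.2156i, |z|^2 = 0.0823
Iter 9: z = -0.1888 + 0.2184i, |z|^2 = 0.0833
Iter 10: z = -0.1902 + 0.2175i, |z|^2 = 0.0835
Iter 11: z = -0.1893 + 0.2172i, |z|^2 = 0.0830
Iter 12: z = -0.1895 + 0.2177i, |z|^2 = 0.0833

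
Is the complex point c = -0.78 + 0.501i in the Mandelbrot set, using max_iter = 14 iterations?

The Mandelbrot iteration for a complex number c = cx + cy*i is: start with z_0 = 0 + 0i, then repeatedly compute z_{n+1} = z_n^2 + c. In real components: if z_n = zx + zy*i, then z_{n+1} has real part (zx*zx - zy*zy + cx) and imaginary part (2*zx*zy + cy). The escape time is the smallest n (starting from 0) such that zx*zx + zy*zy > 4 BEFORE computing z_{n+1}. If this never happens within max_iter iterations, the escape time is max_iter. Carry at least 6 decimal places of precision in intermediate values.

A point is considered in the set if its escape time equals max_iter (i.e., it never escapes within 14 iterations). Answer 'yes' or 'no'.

Answer: no

Derivation:
z_0 = 0 + 0i, c = -0.7800 + 0.5010i
Iter 1: z = -0.7800 + 0.5010i, |z|^2 = 0.8594
Iter 2: z = -0.4226 + -0.2806i, |z|^2 = 0.2573
Iter 3: z = -0.6801 + 0.7381i, |z|^2 = 1.0074
Iter 4: z = -0.8623 + -0.5030i, |z|^2 = 0.9966
Iter 5: z = -0.2895 + 1.3685i, |z|^2 = 1.9566
Iter 6: z = -2.5690 + -0.2915i, |z|^2 = 6.6846
Escaped at iteration 6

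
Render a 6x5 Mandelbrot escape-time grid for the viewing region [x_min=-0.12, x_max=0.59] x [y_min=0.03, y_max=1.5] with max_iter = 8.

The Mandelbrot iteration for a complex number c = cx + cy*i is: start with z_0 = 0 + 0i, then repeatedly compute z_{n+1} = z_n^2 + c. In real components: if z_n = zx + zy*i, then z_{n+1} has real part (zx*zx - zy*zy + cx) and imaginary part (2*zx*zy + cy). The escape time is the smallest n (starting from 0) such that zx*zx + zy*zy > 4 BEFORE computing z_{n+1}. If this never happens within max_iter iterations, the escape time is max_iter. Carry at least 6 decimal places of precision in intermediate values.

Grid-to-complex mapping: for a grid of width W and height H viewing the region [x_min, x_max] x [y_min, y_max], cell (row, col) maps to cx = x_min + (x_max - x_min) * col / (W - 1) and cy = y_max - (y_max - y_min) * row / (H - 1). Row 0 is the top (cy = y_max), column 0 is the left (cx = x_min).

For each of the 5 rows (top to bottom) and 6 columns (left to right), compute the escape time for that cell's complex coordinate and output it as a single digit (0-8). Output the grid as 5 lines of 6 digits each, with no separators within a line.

(row=0, col=0): c = -0.1200 + 1.5000i → escape time 2
(row=0, col=1): c = 0.0220 + 1.5000i → escape time 2
(row=0, col=2): c = 0.1640 + 1.5000i → escape time 2
(row=0, col=3): c = 0.3060 + 1.5000i → escape time 2
(row=0, col=4): c = 0.4480 + 1.5000i → escape time 2
(row=0, col=5): c = 0.5900 + 1.5000i → escape time 2
(row=1, col=0): c = -0.1200 + 1.1325i → escape time 5
(row=1, col=1): c = 0.0220 + 1.1325i → escape time 4
(row=1, col=2): c = 0.1640 + 1.1325i → escape time 3
(row=1, col=3): c = 0.3060 + 1.1325i → escape time 2
(row=1, col=4): c = 0.4480 + 1.1325i → escape time 2
(row=1, col=5): c = 0.5900 + 1.1325i → escape time 2
(row=2, col=0): c = -0.1200 + 0.7650i → escape time 8
(row=2, col=1): c = 0.0220 + 0.7650i → escape time 8
(row=2, col=2): c = 0.1640 + 0.7650i → escape time 6
(row=2, col=3): c = 0.3060 + 0.7650i → escape time 5
(row=2, col=4): c = 0.4480 + 0.7650i → escape time 4
(row=2, col=5): c = 0.5900 + 0.7650i → escape time 3
(row=3, col=0): c = -0.1200 + 0.3975i → escape time 8
(row=3, col=1): c = 0.0220 + 0.3975i → escape time 8
(row=3, col=2): c = 0.1640 + 0.3975i → escape time 8
(row=3, col=3): c = 0.3060 + 0.3975i → escape time 8
(row=3, col=4): c = 0.4480 + 0.3975i → escape time 8
(row=3, col=5): c = 0.5900 + 0.3975i → escape time 4
(row=4, col=0): c = -0.1200 + 0.0300i → escape time 8
(row=4, col=1): c = 0.0220 + 0.0300i → escape time 8
(row=4, col=2): c = 0.1640 + 0.0300i → escape time 8
(row=4, col=3): c = 0.3060 + 0.0300i → escape time 8
(row=4, col=4): c = 0.4480 + 0.0300i → escape time 6
(row=4, col=5): c = 0.5900 + 0.0300i → escape time 4

Answer: 222222
543222
886543
888884
888864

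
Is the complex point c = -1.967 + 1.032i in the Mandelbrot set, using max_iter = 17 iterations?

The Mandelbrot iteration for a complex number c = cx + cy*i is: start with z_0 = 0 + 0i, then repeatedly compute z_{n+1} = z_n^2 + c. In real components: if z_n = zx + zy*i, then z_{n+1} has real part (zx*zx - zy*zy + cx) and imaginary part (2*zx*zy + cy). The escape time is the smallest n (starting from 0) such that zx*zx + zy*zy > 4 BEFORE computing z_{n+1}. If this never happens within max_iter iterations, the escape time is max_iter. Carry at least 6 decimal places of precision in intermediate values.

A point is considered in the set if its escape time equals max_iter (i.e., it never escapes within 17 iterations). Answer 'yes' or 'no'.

z_0 = 0 + 0i, c = -1.9670 + 1.0320i
Iter 1: z = -1.9670 + 1.0320i, |z|^2 = 4.9341
Escaped at iteration 1

Answer: no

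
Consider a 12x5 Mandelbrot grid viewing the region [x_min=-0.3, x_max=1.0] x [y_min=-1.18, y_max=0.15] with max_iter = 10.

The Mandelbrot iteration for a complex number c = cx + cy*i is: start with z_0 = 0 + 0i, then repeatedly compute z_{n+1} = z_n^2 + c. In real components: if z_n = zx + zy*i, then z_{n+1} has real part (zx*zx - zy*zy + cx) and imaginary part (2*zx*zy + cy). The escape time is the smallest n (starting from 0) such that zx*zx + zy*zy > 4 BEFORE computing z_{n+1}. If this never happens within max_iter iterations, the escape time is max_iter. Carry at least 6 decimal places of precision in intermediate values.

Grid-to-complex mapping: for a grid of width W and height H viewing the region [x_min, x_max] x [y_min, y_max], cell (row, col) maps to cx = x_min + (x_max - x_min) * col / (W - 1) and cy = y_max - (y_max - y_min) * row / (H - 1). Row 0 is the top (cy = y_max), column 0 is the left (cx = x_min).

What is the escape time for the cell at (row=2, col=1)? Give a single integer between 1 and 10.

Answer: 10

Derivation:
z_0 = 0 + 0i, c = -0.1818 + -0.5150i
Iter 1: z = -0.1818 + -0.5150i, |z|^2 = 0.2983
Iter 2: z = -0.4140 + -0.3277i, |z|^2 = 0.2788
Iter 3: z = -0.1178 + -0.2437i, |z|^2 = 0.0733
Iter 4: z = -0.2273 + -0.4576i, |z|^2 = 0.2610
Iter 5: z = -0.3395 + -0.3070i, |z|^2 = 0.2095
Iter 6: z = -0.1608 + -0.3065i, |z|^2 = 0.1198
Iter 7: z = -0.2499 + -0.4164i, |z|^2 = 0.2359
Iter 8: z = -0.2928 + -0.3068i, |z|^2 = 0.1799
Iter 9: z = -0.1903 + -0.3353i, |z|^2 = 0.1486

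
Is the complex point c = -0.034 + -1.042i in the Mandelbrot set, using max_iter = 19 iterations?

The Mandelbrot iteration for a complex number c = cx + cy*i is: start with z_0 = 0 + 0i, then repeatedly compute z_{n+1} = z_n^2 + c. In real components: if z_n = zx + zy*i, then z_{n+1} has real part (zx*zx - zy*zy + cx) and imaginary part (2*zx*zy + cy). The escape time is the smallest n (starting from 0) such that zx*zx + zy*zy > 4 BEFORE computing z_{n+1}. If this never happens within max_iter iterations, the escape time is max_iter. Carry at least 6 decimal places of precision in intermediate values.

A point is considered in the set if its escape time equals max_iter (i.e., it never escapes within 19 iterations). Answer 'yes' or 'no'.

Answer: no

Derivation:
z_0 = 0 + 0i, c = -0.0340 + -1.0420i
Iter 1: z = -0.0340 + -1.0420i, |z|^2 = 1.0869
Iter 2: z = -1.1186 + -0.9711i, |z|^2 = 2.1944
Iter 3: z = 0.2742 + 1.1307i, |z|^2 = 1.3536
Iter 4: z = -1.2372 + -0.4220i, |z|^2 = 1.7088
Iter 5: z = 1.3186 + 0.0023i, |z|^2 = 1.7387
Iter 6: z = 1.7047 + -1.0360i, |z|^2 = 3.9793
Iter 7: z = 1.7989 + -4.5741i, |z|^2 = 24.1583
Escaped at iteration 7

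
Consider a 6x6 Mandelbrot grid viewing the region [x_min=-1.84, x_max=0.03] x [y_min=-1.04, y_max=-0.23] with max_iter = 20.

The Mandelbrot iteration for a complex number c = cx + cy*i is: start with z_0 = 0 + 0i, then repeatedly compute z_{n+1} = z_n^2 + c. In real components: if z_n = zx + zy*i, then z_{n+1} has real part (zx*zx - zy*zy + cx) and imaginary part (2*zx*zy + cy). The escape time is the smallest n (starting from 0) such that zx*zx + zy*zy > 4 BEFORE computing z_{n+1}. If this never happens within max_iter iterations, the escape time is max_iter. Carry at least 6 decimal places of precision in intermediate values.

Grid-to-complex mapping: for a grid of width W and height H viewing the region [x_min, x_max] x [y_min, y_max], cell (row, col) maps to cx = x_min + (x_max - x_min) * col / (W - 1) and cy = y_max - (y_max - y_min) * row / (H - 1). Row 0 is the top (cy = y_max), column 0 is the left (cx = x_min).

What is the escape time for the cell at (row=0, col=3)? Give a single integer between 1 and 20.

Answer: 20

Derivation:
z_0 = 0 + 0i, c = -0.7180 + -0.2300i
Iter 1: z = -0.7180 + -0.2300i, |z|^2 = 0.5684
Iter 2: z = -0.2554 + 0.1003i, |z|^2 = 0.0753
Iter 3: z = -0.6628 + -0.2812i, |z|^2 = 0.5184
Iter 4: z = -0.3577 + 0.1428i, |z|^2 = 0.1484
Iter 5: z = -0.6104 + -0.3322i, |z|^2 = 0.4830
Iter 6: z = -0.4557 + 0.1755i, |z|^2 = 0.2385
Iter 7: z = -0.5411 + -0.3900i, |z|^2 = 0.4449
Iter 8: z = -0.5773 + 0.1921i, |z|^2 = 0.3701
Iter 9: z = -0.4217 + -0.4517i, |z|^2 = 0.3819
Iter 10: z = -0.7443 + 0.1510i, |z|^2 = 0.5767
Iter 11: z = -0.1868 + -0.4547i, |z|^2 = 0.2417
Iter 12: z = -0.8899 + -0.0601i, |z|^2 = 0.7955
Iter 13: z = 0.0702 + -0.1231i, |z|^2 = 0.0201
Iter 14: z = -0.7282 + -0.2473i, |z|^2 = 0.5914
Iter 15: z = -0.2489 + 0.1302i, |z|^2 = 0.0789
Iter 16: z = -0.6730 + -0.2948i, |z|^2 = 0.5398
Iter 17: z = -0.3520 + 0.1668i, |z|^2 = 0.1517
Iter 18: z = -0.6219 + -0.3474i, |z|^2 = 0.5075
Iter 19: z = -0.4519 + 0.2021i, |z|^2 = 0.2450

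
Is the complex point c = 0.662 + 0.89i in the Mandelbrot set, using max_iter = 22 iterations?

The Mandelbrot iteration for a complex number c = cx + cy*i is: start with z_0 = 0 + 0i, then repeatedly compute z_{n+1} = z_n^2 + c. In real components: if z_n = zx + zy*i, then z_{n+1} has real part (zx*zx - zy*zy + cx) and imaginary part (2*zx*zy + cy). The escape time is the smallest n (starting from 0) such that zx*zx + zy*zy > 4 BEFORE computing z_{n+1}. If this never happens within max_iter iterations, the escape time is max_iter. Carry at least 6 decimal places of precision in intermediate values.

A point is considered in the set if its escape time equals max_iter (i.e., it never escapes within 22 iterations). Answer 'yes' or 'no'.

Answer: no

Derivation:
z_0 = 0 + 0i, c = 0.6620 + 0.8900i
Iter 1: z = 0.6620 + 0.8900i, |z|^2 = 1.2303
Iter 2: z = 0.3081 + 2.0684i, |z|^2 = 4.3731
Escaped at iteration 2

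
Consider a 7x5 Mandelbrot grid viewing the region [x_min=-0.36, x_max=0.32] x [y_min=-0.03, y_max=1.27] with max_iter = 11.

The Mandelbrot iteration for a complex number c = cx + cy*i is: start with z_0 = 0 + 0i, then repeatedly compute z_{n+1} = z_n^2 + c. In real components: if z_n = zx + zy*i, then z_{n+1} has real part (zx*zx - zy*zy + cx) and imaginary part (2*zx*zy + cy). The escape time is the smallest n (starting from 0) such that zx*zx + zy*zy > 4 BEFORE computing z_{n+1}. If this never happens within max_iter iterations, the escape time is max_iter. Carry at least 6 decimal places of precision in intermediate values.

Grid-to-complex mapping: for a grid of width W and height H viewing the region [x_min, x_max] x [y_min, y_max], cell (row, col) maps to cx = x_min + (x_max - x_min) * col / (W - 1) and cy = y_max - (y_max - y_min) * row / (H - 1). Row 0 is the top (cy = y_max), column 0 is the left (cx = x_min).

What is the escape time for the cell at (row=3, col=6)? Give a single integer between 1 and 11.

z_0 = 0 + 0i, c = 0.3200 + 0.2950i
Iter 1: z = 0.3200 + 0.2950i, |z|^2 = 0.1894
Iter 2: z = 0.3354 + 0.4838i, |z|^2 = 0.3465
Iter 3: z = 0.1984 + 0.6195i, |z|^2 = 0.4232
Iter 4: z = -0.0244 + 0.5408i, |z|^2 = 0.2931
Iter 5: z = 0.0281 + 0.2686i, |z|^2 = 0.0729
Iter 6: z = 0.2487 + 0.3101i, |z|^2 = 0.1580
Iter 7: z = 0.2857 + 0.4492i, |z|^2 = 0.2834
Iter 8: z = 0.1998 + 0.5517i, |z|^2 = 0.3442
Iter 9: z = 0.0556 + 0.5155i, |z|^2 = 0.2688
Iter 10: z = 0.0574 + 0.3523i, |z|^2 = 0.1274

Answer: 11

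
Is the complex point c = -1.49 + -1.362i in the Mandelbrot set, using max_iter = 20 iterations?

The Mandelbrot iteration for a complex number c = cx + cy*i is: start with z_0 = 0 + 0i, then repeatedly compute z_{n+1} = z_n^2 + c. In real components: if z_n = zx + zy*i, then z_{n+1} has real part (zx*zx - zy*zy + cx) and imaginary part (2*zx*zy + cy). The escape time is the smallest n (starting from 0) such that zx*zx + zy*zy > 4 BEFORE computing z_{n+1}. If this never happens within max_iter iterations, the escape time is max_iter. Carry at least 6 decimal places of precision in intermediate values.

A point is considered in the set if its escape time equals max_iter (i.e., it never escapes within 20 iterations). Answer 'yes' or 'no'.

z_0 = 0 + 0i, c = -1.4900 + -1.3620i
Iter 1: z = -1.4900 + -1.3620i, |z|^2 = 4.0751
Escaped at iteration 1

Answer: no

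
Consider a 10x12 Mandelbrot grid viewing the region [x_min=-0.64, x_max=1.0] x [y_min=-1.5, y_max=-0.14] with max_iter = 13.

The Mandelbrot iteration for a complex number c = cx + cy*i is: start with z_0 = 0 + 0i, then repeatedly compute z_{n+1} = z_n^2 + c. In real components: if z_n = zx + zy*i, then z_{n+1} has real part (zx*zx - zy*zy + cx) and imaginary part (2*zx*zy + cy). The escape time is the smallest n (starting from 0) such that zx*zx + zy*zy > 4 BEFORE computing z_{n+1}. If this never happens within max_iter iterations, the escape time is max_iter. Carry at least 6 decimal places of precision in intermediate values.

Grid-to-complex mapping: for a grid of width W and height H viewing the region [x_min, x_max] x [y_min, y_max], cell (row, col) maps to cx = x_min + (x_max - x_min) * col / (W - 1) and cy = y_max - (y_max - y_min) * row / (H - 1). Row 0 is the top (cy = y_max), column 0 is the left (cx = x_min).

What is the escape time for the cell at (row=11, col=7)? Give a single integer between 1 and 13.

z_0 = 0 + 0i, c = 0.6356 + -1.5000i
Iter 1: z = 0.6356 + -1.5000i, |z|^2 = 2.6539
Iter 2: z = -1.2105 + -3.4067i, |z|^2 = 13.0707
Escaped at iteration 2

Answer: 2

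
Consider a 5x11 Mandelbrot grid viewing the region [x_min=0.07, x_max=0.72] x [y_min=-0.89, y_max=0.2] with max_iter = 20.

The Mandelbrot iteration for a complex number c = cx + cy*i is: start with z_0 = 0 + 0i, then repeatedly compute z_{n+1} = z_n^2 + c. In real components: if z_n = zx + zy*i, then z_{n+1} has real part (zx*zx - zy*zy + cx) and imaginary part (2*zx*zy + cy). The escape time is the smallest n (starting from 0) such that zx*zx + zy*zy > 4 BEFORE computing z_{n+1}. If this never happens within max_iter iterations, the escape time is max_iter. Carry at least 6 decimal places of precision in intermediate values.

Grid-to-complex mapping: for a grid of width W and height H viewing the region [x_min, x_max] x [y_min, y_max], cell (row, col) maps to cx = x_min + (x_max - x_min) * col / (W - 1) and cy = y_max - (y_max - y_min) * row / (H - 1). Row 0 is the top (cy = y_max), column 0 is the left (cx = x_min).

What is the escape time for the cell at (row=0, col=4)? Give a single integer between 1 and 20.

Answer: 3

Derivation:
z_0 = 0 + 0i, c = 0.7200 + 0.2000i
Iter 1: z = 0.7200 + 0.2000i, |z|^2 = 0.5584
Iter 2: z = 1.1984 + 0.4880i, |z|^2 = 1.6743
Iter 3: z = 1.9180 + 1.3696i, |z|^2 = 5.5547
Escaped at iteration 3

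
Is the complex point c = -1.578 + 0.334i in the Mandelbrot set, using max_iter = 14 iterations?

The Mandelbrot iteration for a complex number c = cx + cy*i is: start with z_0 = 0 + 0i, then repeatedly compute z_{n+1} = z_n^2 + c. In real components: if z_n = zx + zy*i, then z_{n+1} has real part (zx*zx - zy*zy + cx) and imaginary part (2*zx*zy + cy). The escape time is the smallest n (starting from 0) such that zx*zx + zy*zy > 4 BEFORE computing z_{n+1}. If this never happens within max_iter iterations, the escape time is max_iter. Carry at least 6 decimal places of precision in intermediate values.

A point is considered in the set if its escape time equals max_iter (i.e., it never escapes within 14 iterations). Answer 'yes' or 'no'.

z_0 = 0 + 0i, c = -1.5780 + 0.3340i
Iter 1: z = -1.5780 + 0.3340i, |z|^2 = 2.6016
Iter 2: z = 0.8005 + -0.7201i, |z|^2 = 1.1594
Iter 3: z = -1.4557 + -0.8189i, |z|^2 = 2.7897
Iter 4: z = -0.1296 + 2.7182i, |z|^2 = 7.4056
Escaped at iteration 4

Answer: no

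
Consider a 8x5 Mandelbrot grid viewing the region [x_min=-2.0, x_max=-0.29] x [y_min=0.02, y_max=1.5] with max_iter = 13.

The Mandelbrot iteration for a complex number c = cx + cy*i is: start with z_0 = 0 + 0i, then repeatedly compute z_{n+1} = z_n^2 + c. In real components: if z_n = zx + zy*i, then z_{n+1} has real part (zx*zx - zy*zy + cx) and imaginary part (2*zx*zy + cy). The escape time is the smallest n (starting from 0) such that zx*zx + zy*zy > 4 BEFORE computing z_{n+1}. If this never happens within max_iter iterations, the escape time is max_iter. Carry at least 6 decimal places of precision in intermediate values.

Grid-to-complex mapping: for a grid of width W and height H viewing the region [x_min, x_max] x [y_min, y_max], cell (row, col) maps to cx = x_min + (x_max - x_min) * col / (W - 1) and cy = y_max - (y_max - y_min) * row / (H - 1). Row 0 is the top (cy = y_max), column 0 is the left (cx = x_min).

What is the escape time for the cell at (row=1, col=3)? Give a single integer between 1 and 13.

z_0 = 0 + 0i, c = -1.2671 + 1.1300i
Iter 1: z = -1.2671 + 1.1300i, |z|^2 = 2.8826
Iter 2: z = -0.9384 + -1.7337i, |z|^2 = 3.8864
Iter 3: z = -3.3924 + 4.3839i, |z|^2 = 30.7268
Escaped at iteration 3

Answer: 3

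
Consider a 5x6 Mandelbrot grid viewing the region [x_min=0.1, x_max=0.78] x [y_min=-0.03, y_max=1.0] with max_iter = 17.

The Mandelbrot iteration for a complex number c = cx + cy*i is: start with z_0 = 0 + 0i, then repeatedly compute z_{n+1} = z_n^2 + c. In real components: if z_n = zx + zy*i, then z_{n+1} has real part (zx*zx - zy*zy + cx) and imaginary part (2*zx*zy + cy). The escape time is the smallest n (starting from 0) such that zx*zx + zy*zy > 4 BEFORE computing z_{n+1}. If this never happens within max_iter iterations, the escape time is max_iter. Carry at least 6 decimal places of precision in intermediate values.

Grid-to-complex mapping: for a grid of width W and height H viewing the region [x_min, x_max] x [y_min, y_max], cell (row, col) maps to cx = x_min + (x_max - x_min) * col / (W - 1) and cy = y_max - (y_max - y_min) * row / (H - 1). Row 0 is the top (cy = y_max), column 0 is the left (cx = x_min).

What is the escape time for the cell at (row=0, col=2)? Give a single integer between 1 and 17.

Answer: 3

Derivation:
z_0 = 0 + 0i, c = 0.4400 + 1.0000i
Iter 1: z = 0.4400 + 1.0000i, |z|^2 = 1.1936
Iter 2: z = -0.3664 + 1.8800i, |z|^2 = 3.6686
Iter 3: z = -2.9602 + -0.3777i, |z|^2 = 8.9051
Escaped at iteration 3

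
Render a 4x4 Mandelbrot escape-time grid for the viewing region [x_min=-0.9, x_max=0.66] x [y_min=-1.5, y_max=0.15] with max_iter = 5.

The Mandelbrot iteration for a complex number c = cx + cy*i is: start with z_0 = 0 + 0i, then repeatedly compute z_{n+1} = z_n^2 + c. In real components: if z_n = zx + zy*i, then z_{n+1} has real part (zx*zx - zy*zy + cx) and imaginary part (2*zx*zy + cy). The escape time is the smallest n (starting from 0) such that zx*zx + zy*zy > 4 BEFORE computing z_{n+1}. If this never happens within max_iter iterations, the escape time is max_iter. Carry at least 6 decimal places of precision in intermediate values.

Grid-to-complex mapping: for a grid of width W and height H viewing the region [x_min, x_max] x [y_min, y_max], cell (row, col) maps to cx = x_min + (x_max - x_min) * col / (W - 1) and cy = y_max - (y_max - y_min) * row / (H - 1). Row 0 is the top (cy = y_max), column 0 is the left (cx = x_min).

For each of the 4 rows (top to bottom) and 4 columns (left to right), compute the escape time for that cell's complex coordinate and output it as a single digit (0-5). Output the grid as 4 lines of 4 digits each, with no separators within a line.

Answer: 5554
5553
3542
2222

Derivation:
(row=0, col=0): c = -0.9000 + 0.1500i → escape time 5
(row=0, col=1): c = -0.3800 + 0.1500i → escape time 5
(row=0, col=2): c = 0.1400 + 0.1500i → escape time 5
(row=0, col=3): c = 0.6600 + 0.1500i → escape time 4
(row=1, col=0): c = -0.9000 + -0.4000i → escape time 5
(row=1, col=1): c = -0.3800 + -0.4000i → escape time 5
(row=1, col=2): c = 0.1400 + -0.4000i → escape time 5
(row=1, col=3): c = 0.6600 + -0.4000i → escape time 3
(row=2, col=0): c = -0.9000 + -0.9500i → escape time 3
(row=2, col=1): c = -0.3800 + -0.9500i → escape time 5
(row=2, col=2): c = 0.1400 + -0.9500i → escape time 4
(row=2, col=3): c = 0.6600 + -0.9500i → escape time 2
(row=3, col=0): c = -0.9000 + -1.5000i → escape time 2
(row=3, col=1): c = -0.3800 + -1.5000i → escape time 2
(row=3, col=2): c = 0.1400 + -1.5000i → escape time 2
(row=3, col=3): c = 0.6600 + -1.5000i → escape time 2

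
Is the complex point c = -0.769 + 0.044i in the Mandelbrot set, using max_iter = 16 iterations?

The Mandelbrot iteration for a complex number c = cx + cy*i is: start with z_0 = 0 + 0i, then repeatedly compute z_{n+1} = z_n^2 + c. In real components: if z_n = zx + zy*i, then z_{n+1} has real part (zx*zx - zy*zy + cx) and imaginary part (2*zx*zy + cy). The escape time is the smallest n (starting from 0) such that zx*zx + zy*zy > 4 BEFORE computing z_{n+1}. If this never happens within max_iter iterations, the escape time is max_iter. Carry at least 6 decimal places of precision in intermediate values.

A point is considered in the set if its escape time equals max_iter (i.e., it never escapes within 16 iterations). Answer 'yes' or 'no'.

z_0 = 0 + 0i, c = -0.7690 + 0.0440i
Iter 1: z = -0.7690 + 0.0440i, |z|^2 = 0.5933
Iter 2: z = -0.1796 + -0.0237i, |z|^2 = 0.0328
Iter 3: z = -0.7373 + 0.0525i, |z|^2 = 0.5464
Iter 4: z = -0.2281 + -0.0334i, |z|^2 = 0.0532
Iter 5: z = -0.7181 + 0.0592i, |z|^2 = 0.5191
Iter 6: z = -0.2569 + -0.0411i, |z|^2 = 0.0677
Iter 7: z = -0.7047 + 0.0651i, |z|^2 = 0.5008
Iter 8: z = -0.2766 + -0.0478i, |z|^2 = 0.0788
Iter 9: z = -0.6948 + 0.0704i, |z|^2 = 0.4876
Iter 10: z = -0.2913 + -0.0539i, |z|^2 = 0.0877
Iter 11: z = -0.6871 + 0.0754i, |z|^2 = 0.4777
Iter 12: z = -0.3026 + -0.0596i, |z|^2 = 0.0951
Iter 13: z = -0.6810 + 0.0801i, |z|^2 = 0.4701
Iter 14: z = -0.3117 + -0.0650i, |z|^2 = 0.1014
Iter 15: z = -0.6761 + 0.0845i, |z|^2 = 0.4642
Did not escape in 16 iterations → in set

Answer: yes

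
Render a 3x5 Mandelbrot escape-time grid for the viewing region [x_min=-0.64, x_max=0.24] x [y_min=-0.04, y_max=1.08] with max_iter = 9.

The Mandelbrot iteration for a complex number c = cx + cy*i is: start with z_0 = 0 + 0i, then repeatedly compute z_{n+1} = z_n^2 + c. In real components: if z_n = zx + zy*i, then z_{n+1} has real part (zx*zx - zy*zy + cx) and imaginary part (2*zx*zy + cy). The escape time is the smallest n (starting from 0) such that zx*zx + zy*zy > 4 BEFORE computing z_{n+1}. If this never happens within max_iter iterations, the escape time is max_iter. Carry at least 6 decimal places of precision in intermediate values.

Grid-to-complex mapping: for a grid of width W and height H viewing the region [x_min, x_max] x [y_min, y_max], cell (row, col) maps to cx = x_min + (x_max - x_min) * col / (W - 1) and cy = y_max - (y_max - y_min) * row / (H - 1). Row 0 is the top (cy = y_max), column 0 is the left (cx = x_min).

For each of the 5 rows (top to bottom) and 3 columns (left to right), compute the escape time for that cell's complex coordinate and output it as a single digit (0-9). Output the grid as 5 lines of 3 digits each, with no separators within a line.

Answer: 383
495
999
999
999

Derivation:
(row=0, col=0): c = -0.6400 + 1.0800i → escape time 3
(row=0, col=1): c = -0.2000 + 1.0800i → escape time 8
(row=0, col=2): c = 0.2400 + 1.0800i → escape time 3
(row=1, col=0): c = -0.6400 + 0.8000i → escape time 4
(row=1, col=1): c = -0.2000 + 0.8000i → escape time 9
(row=1, col=2): c = 0.2400 + 0.8000i → escape time 5
(row=2, col=0): c = -0.6400 + 0.5200i → escape time 9
(row=2, col=1): c = -0.2000 + 0.5200i → escape time 9
(row=2, col=2): c = 0.2400 + 0.5200i → escape time 9
(row=3, col=0): c = -0.6400 + 0.2400i → escape time 9
(row=3, col=1): c = -0.2000 + 0.2400i → escape time 9
(row=3, col=2): c = 0.2400 + 0.2400i → escape time 9
(row=4, col=0): c = -0.6400 + -0.0400i → escape time 9
(row=4, col=1): c = -0.2000 + -0.0400i → escape time 9
(row=4, col=2): c = 0.2400 + -0.0400i → escape time 9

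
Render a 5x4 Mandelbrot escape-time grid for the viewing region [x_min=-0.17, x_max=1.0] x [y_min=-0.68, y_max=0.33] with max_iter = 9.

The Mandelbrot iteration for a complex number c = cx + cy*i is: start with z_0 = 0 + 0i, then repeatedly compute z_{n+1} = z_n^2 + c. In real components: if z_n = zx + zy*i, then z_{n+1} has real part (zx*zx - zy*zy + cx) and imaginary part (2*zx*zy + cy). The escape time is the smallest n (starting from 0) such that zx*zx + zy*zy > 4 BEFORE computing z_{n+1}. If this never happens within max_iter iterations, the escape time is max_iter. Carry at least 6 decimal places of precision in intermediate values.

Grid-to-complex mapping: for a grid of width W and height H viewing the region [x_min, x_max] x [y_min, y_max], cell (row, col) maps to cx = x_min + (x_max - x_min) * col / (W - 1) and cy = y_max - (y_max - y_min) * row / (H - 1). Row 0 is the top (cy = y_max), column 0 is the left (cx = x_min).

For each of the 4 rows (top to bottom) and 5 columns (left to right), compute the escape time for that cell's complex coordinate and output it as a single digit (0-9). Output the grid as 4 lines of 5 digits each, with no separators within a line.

Answer: 99932
99632
99932
99532

Derivation:
(row=0, col=0): c = -0.1700 + 0.3300i → escape time 9
(row=0, col=1): c = 0.1225 + 0.3300i → escape time 9
(row=0, col=2): c = 0.4150 + 0.3300i → escape time 9
(row=0, col=3): c = 0.7075 + 0.3300i → escape time 3
(row=0, col=4): c = 1.0000 + 0.3300i → escape time 2
(row=1, col=0): c = -0.1700 + -0.0067i → escape time 9
(row=1, col=1): c = 0.1225 + -0.0067i → escape time 9
(row=1, col=2): c = 0.4150 + -0.0067i → escape time 6
(row=1, col=3): c = 0.7075 + -0.0067i → escape time 3
(row=1, col=4): c = 1.0000 + -0.0067i → escape time 2
(row=2, col=0): c = -0.1700 + -0.3433i → escape time 9
(row=2, col=1): c = 0.1225 + -0.3433i → escape time 9
(row=2, col=2): c = 0.4150 + -0.3433i → escape time 9
(row=2, col=3): c = 0.7075 + -0.3433i → escape time 3
(row=2, col=4): c = 1.0000 + -0.3433i → escape time 2
(row=3, col=0): c = -0.1700 + -0.6800i → escape time 9
(row=3, col=1): c = 0.1225 + -0.6800i → escape time 9
(row=3, col=2): c = 0.4150 + -0.6800i → escape time 5
(row=3, col=3): c = 0.7075 + -0.6800i → escape time 3
(row=3, col=4): c = 1.0000 + -0.6800i → escape time 2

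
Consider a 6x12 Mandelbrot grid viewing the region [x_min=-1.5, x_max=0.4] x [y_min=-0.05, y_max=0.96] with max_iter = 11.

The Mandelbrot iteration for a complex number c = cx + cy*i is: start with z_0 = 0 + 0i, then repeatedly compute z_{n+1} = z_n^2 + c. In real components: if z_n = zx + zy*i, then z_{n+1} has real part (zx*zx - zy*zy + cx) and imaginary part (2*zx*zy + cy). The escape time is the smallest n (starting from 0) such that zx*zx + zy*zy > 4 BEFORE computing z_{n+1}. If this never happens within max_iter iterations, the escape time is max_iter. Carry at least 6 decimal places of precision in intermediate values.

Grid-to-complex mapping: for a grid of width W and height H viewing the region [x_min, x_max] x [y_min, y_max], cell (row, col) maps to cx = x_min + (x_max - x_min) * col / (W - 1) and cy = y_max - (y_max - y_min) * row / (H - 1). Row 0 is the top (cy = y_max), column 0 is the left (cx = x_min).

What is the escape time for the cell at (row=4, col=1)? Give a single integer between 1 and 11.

Answer: 4

Derivation:
z_0 = 0 + 0i, c = -1.1200 + 0.5927i
Iter 1: z = -1.1200 + 0.5927i, |z|^2 = 1.6057
Iter 2: z = -0.2169 + -0.7350i, |z|^2 = 0.5873
Iter 3: z = -1.6131 + 0.9116i, |z|^2 = 3.4332
Iter 4: z = 0.6512 + -2.3484i, |z|^2 = 5.9388
Escaped at iteration 4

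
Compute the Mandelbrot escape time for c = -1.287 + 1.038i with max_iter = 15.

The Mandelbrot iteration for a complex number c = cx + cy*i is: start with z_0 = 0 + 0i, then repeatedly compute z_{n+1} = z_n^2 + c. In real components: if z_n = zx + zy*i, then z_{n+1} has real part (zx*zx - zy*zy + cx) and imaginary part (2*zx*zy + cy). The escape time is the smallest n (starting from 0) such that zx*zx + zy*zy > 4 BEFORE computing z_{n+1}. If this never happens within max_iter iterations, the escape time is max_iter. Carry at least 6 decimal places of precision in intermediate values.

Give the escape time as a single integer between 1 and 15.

Answer: 3

Derivation:
z_0 = 0 + 0i, c = -1.2870 + 1.0380i
Iter 1: z = -1.2870 + 1.0380i, |z|^2 = 2.7338
Iter 2: z = -0.7081 + -1.6338i, |z|^2 = 3.1707
Iter 3: z = -3.4550 + 3.3517i, |z|^2 = 23.1709
Escaped at iteration 3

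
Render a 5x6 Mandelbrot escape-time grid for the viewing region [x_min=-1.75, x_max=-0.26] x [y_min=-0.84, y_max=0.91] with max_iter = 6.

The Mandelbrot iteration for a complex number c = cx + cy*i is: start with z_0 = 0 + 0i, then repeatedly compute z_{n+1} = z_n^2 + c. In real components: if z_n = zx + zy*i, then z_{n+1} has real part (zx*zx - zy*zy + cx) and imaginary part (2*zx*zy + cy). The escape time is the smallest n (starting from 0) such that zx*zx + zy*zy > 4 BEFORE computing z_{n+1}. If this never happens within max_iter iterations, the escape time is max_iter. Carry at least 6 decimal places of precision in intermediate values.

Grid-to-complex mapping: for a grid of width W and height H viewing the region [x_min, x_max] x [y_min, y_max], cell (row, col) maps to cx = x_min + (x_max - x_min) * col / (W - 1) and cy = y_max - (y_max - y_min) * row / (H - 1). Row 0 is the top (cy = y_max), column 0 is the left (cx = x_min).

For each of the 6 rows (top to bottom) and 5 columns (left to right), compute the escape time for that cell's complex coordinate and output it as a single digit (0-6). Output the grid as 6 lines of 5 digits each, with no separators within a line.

(row=0, col=0): c = -1.7500 + 0.9100i → escape time 2
(row=0, col=1): c = -1.3775 + 0.9100i → escape time 3
(row=0, col=2): c = -1.0050 + 0.9100i → escape time 3
(row=0, col=3): c = -0.6325 + 0.9100i → escape time 4
(row=0, col=4): c = -0.2600 + 0.9100i → escape time 6
(row=1, col=0): c = -1.7500 + 0.5600i → escape time 3
(row=1, col=1): c = -1.3775 + 0.5600i → escape time 3
(row=1, col=2): c = -1.0050 + 0.5600i → escape time 5
(row=1, col=3): c = -0.6325 + 0.5600i → escape time 6
(row=1, col=4): c = -0.2600 + 0.5600i → escape time 6
(row=2, col=0): c = -1.7500 + 0.2100i → escape time 4
(row=2, col=1): c = -1.3775 + 0.2100i → escape time 6
(row=2, col=2): c = -1.0050 + 0.2100i → escape time 6
(row=2, col=3): c = -0.6325 + 0.2100i → escape time 6
(row=2, col=4): c = -0.2600 + 0.2100i → escape time 6
(row=3, col=0): c = -1.7500 + -0.1400i → escape time 4
(row=3, col=1): c = -1.3775 + -0.1400i → escape time 6
(row=3, col=2): c = -1.0050 + -0.1400i → escape time 6
(row=3, col=3): c = -0.6325 + -0.1400i → escape time 6
(row=3, col=4): c = -0.2600 + -0.1400i → escape time 6
(row=4, col=0): c = -1.7500 + -0.4900i → escape time 3
(row=4, col=1): c = -1.3775 + -0.4900i → escape time 3
(row=4, col=2): c = -1.0050 + -0.4900i → escape time 5
(row=4, col=3): c = -0.6325 + -0.4900i → escape time 6
(row=4, col=4): c = -0.2600 + -0.4900i → escape time 6
(row=5, col=0): c = -1.7500 + -0.8400i → escape time 2
(row=5, col=1): c = -1.3775 + -0.8400i → escape time 3
(row=5, col=2): c = -1.0050 + -0.8400i → escape time 3
(row=5, col=3): c = -0.6325 + -0.8400i → escape time 4
(row=5, col=4): c = -0.2600 + -0.8400i → escape time 6

Answer: 23346
33566
46666
46666
33566
23346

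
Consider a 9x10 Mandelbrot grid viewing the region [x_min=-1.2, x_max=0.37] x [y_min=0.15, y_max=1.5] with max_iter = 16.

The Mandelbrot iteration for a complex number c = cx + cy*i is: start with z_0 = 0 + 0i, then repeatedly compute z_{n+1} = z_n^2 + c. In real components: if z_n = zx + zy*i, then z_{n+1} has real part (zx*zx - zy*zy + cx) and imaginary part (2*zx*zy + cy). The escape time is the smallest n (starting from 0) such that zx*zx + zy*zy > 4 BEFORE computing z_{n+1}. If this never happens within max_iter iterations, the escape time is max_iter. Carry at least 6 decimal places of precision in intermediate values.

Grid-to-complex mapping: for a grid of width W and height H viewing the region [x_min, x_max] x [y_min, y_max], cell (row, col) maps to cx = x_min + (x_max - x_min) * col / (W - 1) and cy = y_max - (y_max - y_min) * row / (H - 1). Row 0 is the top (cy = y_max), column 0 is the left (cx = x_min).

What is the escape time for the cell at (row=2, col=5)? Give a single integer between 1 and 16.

Answer: 3

Derivation:
z_0 = 0 + 0i, c = -0.2188 + 1.2000i
Iter 1: z = -0.2188 + 1.2000i, |z|^2 = 1.4879
Iter 2: z = -1.6109 + 0.6750i, |z|^2 = 3.0506
Iter 3: z = 1.9206 + -0.9747i, |z|^2 = 4.6388
Escaped at iteration 3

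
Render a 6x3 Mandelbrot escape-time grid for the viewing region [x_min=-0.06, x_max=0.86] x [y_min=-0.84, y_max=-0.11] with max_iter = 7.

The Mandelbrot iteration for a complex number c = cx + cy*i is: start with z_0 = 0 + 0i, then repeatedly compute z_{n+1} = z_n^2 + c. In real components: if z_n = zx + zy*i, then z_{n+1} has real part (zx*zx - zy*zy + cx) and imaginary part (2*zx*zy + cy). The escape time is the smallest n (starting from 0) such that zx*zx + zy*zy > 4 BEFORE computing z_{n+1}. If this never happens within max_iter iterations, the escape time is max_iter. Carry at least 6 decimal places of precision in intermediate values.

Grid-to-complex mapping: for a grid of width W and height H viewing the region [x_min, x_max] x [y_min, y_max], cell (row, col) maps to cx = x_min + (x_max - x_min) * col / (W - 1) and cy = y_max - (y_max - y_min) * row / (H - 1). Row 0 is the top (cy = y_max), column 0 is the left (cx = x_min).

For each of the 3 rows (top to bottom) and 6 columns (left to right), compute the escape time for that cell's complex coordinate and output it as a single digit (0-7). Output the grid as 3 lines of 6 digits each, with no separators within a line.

(row=0, col=0): c = -0.0600 + -0.1100i → escape time 7
(row=0, col=1): c = 0.1240 + -0.1100i → escape time 7
(row=0, col=2): c = 0.3080 + -0.1100i → escape time 7
(row=0, col=3): c = 0.4920 + -0.1100i → escape time 5
(row=0, col=4): c = 0.6760 + -0.1100i → escape time 4
(row=0, col=5): c = 0.8600 + -0.1100i → escape time 3
(row=1, col=0): c = -0.0600 + -0.4750i → escape time 7
(row=1, col=1): c = 0.1240 + -0.4750i → escape time 7
(row=1, col=2): c = 0.3080 + -0.4750i → escape time 7
(row=1, col=3): c = 0.4920 + -0.4750i → escape time 5
(row=1, col=4): c = 0.6760 + -0.4750i → escape time 3
(row=1, col=5): c = 0.8600 + -0.4750i → escape time 3
(row=2, col=0): c = -0.0600 + -0.8400i → escape time 7
(row=2, col=1): c = 0.1240 + -0.8400i → escape time 5
(row=2, col=2): c = 0.3080 + -0.8400i → escape time 4
(row=2, col=3): c = 0.4920 + -0.8400i → escape time 3
(row=2, col=4): c = 0.6760 + -0.8400i → escape time 2
(row=2, col=5): c = 0.8600 + -0.8400i → escape time 2

Answer: 777543
777533
754322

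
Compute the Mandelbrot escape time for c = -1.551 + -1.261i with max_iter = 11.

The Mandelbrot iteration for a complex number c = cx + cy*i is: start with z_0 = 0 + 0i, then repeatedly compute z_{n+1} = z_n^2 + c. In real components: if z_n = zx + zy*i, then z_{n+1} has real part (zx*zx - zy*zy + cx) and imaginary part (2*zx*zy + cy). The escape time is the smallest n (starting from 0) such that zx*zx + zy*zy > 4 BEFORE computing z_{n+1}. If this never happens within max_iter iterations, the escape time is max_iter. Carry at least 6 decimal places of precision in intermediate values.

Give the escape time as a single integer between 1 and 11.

z_0 = 0 + 0i, c = -1.5510 + -1.2610i
Iter 1: z = -1.5510 + -1.2610i, |z|^2 = 3.9957
Iter 2: z = -0.7355 + 2.6506i, |z|^2 = 7.5668
Escaped at iteration 2

Answer: 2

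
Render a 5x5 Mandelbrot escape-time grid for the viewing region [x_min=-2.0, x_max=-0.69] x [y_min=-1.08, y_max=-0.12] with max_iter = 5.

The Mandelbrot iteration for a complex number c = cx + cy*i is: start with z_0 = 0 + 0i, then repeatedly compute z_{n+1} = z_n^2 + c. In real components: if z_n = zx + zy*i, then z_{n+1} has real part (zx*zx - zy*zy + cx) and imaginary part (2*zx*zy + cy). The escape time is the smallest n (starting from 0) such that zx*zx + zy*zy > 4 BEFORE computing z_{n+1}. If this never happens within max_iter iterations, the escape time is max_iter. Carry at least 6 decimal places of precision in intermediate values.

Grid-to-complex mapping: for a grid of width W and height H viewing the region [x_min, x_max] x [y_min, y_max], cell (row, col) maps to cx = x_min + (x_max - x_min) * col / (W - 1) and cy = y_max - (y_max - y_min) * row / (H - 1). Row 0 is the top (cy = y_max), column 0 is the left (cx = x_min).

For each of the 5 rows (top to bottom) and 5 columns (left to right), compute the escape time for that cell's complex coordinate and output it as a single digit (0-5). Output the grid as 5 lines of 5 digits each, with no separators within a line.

Answer: 15555
14555
13345
12334
12333

Derivation:
(row=0, col=0): c = -2.0000 + -0.1200i → escape time 1
(row=0, col=1): c = -1.6725 + -0.1200i → escape time 5
(row=0, col=2): c = -1.3450 + -0.1200i → escape time 5
(row=0, col=3): c = -1.0175 + -0.1200i → escape time 5
(row=0, col=4): c = -0.6900 + -0.1200i → escape time 5
(row=1, col=0): c = -2.0000 + -0.3600i → escape time 1
(row=1, col=1): c = -1.6725 + -0.3600i → escape time 4
(row=1, col=2): c = -1.3450 + -0.3600i → escape time 5
(row=1, col=3): c = -1.0175 + -0.3600i → escape time 5
(row=1, col=4): c = -0.6900 + -0.3600i → escape time 5
(row=2, col=0): c = -2.0000 + -0.6000i → escape time 1
(row=2, col=1): c = -1.6725 + -0.6000i → escape time 3
(row=2, col=2): c = -1.3450 + -0.6000i → escape time 3
(row=2, col=3): c = -1.0175 + -0.6000i → escape time 4
(row=2, col=4): c = -0.6900 + -0.6000i → escape time 5
(row=3, col=0): c = -2.0000 + -0.8400i → escape time 1
(row=3, col=1): c = -1.6725 + -0.8400i → escape time 2
(row=3, col=2): c = -1.3450 + -0.8400i → escape time 3
(row=3, col=3): c = -1.0175 + -0.8400i → escape time 3
(row=3, col=4): c = -0.6900 + -0.8400i → escape time 4
(row=4, col=0): c = -2.0000 + -1.0800i → escape time 1
(row=4, col=1): c = -1.6725 + -1.0800i → escape time 2
(row=4, col=2): c = -1.3450 + -1.0800i → escape time 3
(row=4, col=3): c = -1.0175 + -1.0800i → escape time 3
(row=4, col=4): c = -0.6900 + -1.0800i → escape time 3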